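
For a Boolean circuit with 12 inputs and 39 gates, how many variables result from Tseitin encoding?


The Tseitin transformation introduces one auxiliary variable per gate.
Total variables = inputs + gates = 12 + 39 = 51.

51


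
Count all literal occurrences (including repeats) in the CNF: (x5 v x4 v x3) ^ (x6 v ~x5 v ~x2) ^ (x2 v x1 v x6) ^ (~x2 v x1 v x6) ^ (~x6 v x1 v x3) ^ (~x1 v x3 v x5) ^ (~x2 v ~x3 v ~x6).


Clause lengths: 3, 3, 3, 3, 3, 3, 3.
Sum = 3 + 3 + 3 + 3 + 3 + 3 + 3 = 21.

21


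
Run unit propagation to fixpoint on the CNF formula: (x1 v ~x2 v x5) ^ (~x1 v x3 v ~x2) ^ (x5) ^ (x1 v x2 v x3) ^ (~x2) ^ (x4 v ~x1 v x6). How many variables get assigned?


Unit propagation repeatedly assigns the literal in any unit clause, then simplifies.
Assignments in order: x5 = T, x2 = F.
No further unit clauses remain.
Total variables assigned = 2.

2


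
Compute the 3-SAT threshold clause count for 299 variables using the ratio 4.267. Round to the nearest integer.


The 3-SAT phase transition occurs at approximately 4.267 clauses per variable.
m = 4.267 * 299 = 1275.833.
Rounded to nearest integer: 1276.

1276


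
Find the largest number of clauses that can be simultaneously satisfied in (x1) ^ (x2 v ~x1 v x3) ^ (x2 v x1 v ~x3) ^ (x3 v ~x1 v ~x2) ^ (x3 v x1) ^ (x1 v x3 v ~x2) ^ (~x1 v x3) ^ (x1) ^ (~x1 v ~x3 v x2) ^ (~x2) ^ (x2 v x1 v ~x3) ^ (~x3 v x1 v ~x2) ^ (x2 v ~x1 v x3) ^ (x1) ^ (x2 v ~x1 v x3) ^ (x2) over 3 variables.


Enumerate all 8 truth assignments.
For each, count how many of the 16 clauses are satisfied.
The formula is not fully satisfiable, so the maximum is below 16.
Maximum simultaneously satisfiable clauses = 15.

15


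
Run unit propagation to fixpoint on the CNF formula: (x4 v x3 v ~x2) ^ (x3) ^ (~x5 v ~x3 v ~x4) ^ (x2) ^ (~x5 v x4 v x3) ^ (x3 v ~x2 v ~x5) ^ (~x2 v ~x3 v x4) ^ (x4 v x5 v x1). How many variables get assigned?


Unit propagation repeatedly assigns the literal in any unit clause, then simplifies.
Assignments in order: x3 = T, x2 = T, x4 = T, x5 = F.
No further unit clauses remain.
Total variables assigned = 4.

4


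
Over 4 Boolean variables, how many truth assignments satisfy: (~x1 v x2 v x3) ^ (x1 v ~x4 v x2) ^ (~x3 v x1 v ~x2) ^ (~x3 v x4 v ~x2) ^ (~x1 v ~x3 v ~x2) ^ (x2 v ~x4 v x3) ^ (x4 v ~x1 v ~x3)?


Enumerate all 16 truth assignments over 4 variables.
Test each against every clause.
Satisfying assignments found: 7.

7


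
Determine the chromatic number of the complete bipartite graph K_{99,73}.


K_{99,73} is bipartite by definition: the two parts are independent sets, with every edge crossing between them.
Color all vertices in one part with color 1 and all vertices in the other part with color 2.
Since the graph has at least one edge, one color does not suffice.
Chromatic number = 2.

2


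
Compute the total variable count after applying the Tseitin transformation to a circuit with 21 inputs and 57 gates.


The Tseitin transformation introduces one auxiliary variable per gate.
Total variables = inputs + gates = 21 + 57 = 78.

78


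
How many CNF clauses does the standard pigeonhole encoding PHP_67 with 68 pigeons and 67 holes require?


The PHP encoding has two parts:
1) At-least-one-hole clauses: 68 (one per pigeon, each with 67 literals).
2) At-most-one-pigeon-per-hole clauses: 67 holes * C(68,2) = 67 * 2278 = 152626.
Total clauses = 68 + 152626 = 152694.

152694


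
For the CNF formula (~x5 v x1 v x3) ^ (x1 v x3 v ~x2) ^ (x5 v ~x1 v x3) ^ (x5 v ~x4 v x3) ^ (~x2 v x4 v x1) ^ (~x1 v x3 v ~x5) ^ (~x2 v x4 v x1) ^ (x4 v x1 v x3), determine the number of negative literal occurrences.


Scan each clause for negated literals.
Clause 1: 1 negative; Clause 2: 1 negative; Clause 3: 1 negative; Clause 4: 1 negative; Clause 5: 1 negative; Clause 6: 2 negative; Clause 7: 1 negative; Clause 8: 0 negative.
Total negative literal occurrences = 8.

8


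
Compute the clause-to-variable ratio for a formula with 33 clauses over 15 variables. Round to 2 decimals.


Clause-to-variable ratio = clauses / variables.
33 / 15 = 2.2.

2.2


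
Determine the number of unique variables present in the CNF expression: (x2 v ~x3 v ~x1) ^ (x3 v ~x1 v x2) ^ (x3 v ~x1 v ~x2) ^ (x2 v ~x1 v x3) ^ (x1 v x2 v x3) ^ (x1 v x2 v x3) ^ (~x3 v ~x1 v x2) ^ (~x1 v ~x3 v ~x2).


Identify each distinct variable in the formula.
Variables found: x1, x2, x3.
Total distinct variables = 3.

3


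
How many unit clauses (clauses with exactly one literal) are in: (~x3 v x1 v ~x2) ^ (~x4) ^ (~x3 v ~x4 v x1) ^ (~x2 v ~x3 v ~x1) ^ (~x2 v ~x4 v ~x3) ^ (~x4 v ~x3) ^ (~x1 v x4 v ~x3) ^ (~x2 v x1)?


A unit clause contains exactly one literal.
Unit clauses found: (~x4).
Count = 1.

1


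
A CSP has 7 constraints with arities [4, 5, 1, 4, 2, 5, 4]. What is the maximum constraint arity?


The arities are: 4, 5, 1, 4, 2, 5, 4.
Scan for the maximum value.
Maximum arity = 5.

5


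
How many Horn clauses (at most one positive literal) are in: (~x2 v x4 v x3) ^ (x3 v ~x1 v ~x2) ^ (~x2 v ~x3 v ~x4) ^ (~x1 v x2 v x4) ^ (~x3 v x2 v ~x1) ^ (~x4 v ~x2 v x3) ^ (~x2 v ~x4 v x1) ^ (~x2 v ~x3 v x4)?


A Horn clause has at most one positive literal.
Clause 1: 2 positive lit(s) -> not Horn
Clause 2: 1 positive lit(s) -> Horn
Clause 3: 0 positive lit(s) -> Horn
Clause 4: 2 positive lit(s) -> not Horn
Clause 5: 1 positive lit(s) -> Horn
Clause 6: 1 positive lit(s) -> Horn
Clause 7: 1 positive lit(s) -> Horn
Clause 8: 1 positive lit(s) -> Horn
Total Horn clauses = 6.

6


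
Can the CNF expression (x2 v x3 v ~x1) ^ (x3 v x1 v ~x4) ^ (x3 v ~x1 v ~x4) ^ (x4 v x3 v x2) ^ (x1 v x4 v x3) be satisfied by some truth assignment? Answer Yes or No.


Check all 16 possible truth assignments.
Number of satisfying assignments found: 9.
The formula is satisfiable.

Yes


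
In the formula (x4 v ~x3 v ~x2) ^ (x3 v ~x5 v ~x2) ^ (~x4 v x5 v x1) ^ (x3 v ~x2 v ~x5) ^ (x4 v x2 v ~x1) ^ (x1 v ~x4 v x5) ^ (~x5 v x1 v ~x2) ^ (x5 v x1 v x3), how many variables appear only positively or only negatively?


A pure literal appears in only one polarity across all clauses.
No pure literals found.
Count = 0.

0


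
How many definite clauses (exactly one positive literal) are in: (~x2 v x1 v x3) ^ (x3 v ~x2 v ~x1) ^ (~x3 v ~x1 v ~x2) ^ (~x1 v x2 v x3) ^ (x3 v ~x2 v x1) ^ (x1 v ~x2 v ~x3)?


A definite clause has exactly one positive literal.
Clause 1: 2 positive -> not definite
Clause 2: 1 positive -> definite
Clause 3: 0 positive -> not definite
Clause 4: 2 positive -> not definite
Clause 5: 2 positive -> not definite
Clause 6: 1 positive -> definite
Definite clause count = 2.

2


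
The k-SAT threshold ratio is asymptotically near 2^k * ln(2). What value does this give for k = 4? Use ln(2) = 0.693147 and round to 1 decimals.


Using the asymptotic formula: threshold ~ 2^k * ln(2).
2^4 = 16.
16 * 0.693147 = 11.1.

11.1


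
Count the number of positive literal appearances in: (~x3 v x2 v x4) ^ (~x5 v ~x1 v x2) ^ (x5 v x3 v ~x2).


Scan each clause for unnegated literals.
Clause 1: 2 positive; Clause 2: 1 positive; Clause 3: 2 positive.
Total positive literal occurrences = 5.

5


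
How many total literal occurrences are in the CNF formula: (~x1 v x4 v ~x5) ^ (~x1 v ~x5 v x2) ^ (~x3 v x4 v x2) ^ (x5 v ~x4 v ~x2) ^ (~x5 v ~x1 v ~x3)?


Clause lengths: 3, 3, 3, 3, 3.
Sum = 3 + 3 + 3 + 3 + 3 = 15.

15


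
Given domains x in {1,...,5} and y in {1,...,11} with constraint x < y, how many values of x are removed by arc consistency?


For the constraint x < y, x needs a supporting value in y's domain.
x can be at most 10 (one less than y's maximum).
Valid x values from domain: 5 out of 5.
Pruned = 5 - 5 = 0.

0


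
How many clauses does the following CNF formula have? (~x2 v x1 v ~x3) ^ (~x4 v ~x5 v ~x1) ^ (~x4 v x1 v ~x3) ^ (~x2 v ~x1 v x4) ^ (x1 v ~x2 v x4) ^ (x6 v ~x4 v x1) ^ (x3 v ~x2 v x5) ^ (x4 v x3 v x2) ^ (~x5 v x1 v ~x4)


Each group enclosed in parentheses joined by ^ is one clause.
Counting the conjuncts: 9 clauses.

9


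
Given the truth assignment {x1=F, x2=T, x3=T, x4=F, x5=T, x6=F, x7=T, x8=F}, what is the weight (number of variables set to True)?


The weight is the number of variables assigned True.
True variables: x2, x3, x5, x7.
Weight = 4.

4


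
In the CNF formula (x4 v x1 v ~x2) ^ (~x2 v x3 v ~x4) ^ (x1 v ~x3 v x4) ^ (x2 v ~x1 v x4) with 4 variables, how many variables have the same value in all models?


Find all satisfying assignments: 9 model(s).
Check which variables have the same value in every model.
No variable is fixed across all models.
Backbone size = 0.

0


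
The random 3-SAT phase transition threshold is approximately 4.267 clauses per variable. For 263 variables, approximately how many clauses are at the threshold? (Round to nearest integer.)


The 3-SAT phase transition occurs at approximately 4.267 clauses per variable.
m = 4.267 * 263 = 1122.221.
Rounded to nearest integer: 1122.

1122


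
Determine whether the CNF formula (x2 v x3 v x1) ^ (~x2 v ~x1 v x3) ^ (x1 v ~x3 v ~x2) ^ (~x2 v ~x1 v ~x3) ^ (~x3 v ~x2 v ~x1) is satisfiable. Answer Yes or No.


Check all 8 possible truth assignments.
Number of satisfying assignments found: 4.
The formula is satisfiable.

Yes


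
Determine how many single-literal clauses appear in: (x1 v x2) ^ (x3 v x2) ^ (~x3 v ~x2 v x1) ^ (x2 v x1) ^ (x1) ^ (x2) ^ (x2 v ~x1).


A unit clause contains exactly one literal.
Unit clauses found: (x1), (x2).
Count = 2.

2


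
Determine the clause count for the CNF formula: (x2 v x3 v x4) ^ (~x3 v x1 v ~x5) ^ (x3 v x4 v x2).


Each group enclosed in parentheses joined by ^ is one clause.
Counting the conjuncts: 3 clauses.

3


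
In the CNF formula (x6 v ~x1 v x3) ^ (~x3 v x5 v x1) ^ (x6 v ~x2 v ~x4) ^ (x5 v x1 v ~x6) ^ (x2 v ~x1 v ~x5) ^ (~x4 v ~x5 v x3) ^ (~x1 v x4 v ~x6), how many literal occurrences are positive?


Scan each clause for unnegated literals.
Clause 1: 2 positive; Clause 2: 2 positive; Clause 3: 1 positive; Clause 4: 2 positive; Clause 5: 1 positive; Clause 6: 1 positive; Clause 7: 1 positive.
Total positive literal occurrences = 10.

10


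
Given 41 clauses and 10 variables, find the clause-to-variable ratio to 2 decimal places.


Clause-to-variable ratio = clauses / variables.
41 / 10 = 4.1.

4.1


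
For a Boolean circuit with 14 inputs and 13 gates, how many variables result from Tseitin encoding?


The Tseitin transformation introduces one auxiliary variable per gate.
Total variables = inputs + gates = 14 + 13 = 27.

27


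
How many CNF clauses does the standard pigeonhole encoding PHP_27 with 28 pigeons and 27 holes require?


The PHP encoding has two parts:
1) At-least-one-hole clauses: 28 (one per pigeon, each with 27 literals).
2) At-most-one-pigeon-per-hole clauses: 27 holes * C(28,2) = 27 * 378 = 10206.
Total clauses = 28 + 10206 = 10234.

10234


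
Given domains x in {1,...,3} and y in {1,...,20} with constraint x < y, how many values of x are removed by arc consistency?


For the constraint x < y, x needs a supporting value in y's domain.
x can be at most 19 (one less than y's maximum).
Valid x values from domain: 3 out of 3.
Pruned = 3 - 3 = 0.

0


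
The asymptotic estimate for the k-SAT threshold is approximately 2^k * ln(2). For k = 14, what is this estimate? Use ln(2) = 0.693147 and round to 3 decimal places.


Using the asymptotic formula: threshold ~ 2^k * ln(2).
2^14 = 16384.
16384 * 0.693147 = 11356.52.

11356.52


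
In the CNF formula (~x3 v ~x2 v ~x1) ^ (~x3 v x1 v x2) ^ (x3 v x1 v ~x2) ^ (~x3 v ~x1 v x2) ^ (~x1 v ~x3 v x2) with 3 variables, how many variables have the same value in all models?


Find all satisfying assignments: 4 model(s).
Check which variables have the same value in every model.
No variable is fixed across all models.
Backbone size = 0.

0


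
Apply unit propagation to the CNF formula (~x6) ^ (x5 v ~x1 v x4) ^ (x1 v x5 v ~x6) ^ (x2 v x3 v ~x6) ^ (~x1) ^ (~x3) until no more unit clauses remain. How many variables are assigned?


Unit propagation repeatedly assigns the literal in any unit clause, then simplifies.
Assignments in order: x6 = F, x1 = F, x3 = F.
No further unit clauses remain.
Total variables assigned = 3.

3


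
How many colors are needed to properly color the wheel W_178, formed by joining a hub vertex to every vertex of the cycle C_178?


W_178 consists of the cycle C_178 together with a hub vertex adjacent to every cycle vertex.
The cycle C_178 needs 2 colors (even cycle -> 2).
The hub is adjacent to every cycle vertex, so it must receive a new color distinct from all of them.
Chromatic number = 2 + 1 = 3.

3


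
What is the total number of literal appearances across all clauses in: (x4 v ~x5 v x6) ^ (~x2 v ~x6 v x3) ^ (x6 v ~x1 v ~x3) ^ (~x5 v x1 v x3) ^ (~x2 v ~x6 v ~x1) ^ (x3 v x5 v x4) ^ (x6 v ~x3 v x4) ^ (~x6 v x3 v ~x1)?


Clause lengths: 3, 3, 3, 3, 3, 3, 3, 3.
Sum = 3 + 3 + 3 + 3 + 3 + 3 + 3 + 3 = 24.

24


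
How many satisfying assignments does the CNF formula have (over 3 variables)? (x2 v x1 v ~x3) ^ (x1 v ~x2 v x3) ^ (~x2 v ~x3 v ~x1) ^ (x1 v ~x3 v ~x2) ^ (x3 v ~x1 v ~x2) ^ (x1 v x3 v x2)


Enumerate all 8 truth assignments over 3 variables.
Test each against every clause.
Satisfying assignments found: 2.

2


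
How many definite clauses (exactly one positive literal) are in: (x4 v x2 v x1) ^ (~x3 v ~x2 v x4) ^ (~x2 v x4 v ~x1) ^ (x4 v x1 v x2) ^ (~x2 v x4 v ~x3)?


A definite clause has exactly one positive literal.
Clause 1: 3 positive -> not definite
Clause 2: 1 positive -> definite
Clause 3: 1 positive -> definite
Clause 4: 3 positive -> not definite
Clause 5: 1 positive -> definite
Definite clause count = 3.

3


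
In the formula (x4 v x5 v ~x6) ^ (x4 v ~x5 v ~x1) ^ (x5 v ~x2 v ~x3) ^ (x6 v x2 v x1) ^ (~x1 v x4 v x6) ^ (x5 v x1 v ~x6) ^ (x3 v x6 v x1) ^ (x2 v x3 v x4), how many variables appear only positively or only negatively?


A pure literal appears in only one polarity across all clauses.
Pure literals: x4 (positive only).
Count = 1.

1


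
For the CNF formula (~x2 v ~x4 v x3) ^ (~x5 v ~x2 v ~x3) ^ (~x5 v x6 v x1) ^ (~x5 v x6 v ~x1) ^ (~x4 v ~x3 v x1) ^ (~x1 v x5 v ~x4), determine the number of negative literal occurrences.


Scan each clause for negated literals.
Clause 1: 2 negative; Clause 2: 3 negative; Clause 3: 1 negative; Clause 4: 2 negative; Clause 5: 2 negative; Clause 6: 2 negative.
Total negative literal occurrences = 12.

12


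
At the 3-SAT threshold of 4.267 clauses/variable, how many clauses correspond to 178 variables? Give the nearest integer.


The 3-SAT phase transition occurs at approximately 4.267 clauses per variable.
m = 4.267 * 178 = 759.526.
Rounded to nearest integer: 760.

760


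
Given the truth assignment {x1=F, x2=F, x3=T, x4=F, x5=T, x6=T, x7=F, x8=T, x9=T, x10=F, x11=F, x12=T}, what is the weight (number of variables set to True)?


The weight is the number of variables assigned True.
True variables: x3, x5, x6, x8, x9, x12.
Weight = 6.

6


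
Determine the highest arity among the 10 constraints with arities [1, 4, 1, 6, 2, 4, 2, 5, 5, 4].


The arities are: 1, 4, 1, 6, 2, 4, 2, 5, 5, 4.
Scan for the maximum value.
Maximum arity = 6.

6


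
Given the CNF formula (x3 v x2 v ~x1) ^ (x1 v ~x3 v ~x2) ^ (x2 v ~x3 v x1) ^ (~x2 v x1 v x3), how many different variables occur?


Identify each distinct variable in the formula.
Variables found: x1, x2, x3.
Total distinct variables = 3.

3


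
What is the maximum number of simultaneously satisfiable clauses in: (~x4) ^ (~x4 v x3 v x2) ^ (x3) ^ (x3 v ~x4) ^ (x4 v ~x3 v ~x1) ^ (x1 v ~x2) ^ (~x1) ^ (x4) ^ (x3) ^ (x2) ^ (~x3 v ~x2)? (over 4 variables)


Enumerate all 16 truth assignments.
For each, count how many of the 11 clauses are satisfied.
The formula is not fully satisfiable, so the maximum is below 11.
Maximum simultaneously satisfiable clauses = 9.

9


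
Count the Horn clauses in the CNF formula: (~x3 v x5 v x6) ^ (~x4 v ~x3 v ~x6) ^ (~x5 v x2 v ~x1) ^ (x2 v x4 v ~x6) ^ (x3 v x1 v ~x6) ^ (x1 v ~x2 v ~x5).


A Horn clause has at most one positive literal.
Clause 1: 2 positive lit(s) -> not Horn
Clause 2: 0 positive lit(s) -> Horn
Clause 3: 1 positive lit(s) -> Horn
Clause 4: 2 positive lit(s) -> not Horn
Clause 5: 2 positive lit(s) -> not Horn
Clause 6: 1 positive lit(s) -> Horn
Total Horn clauses = 3.

3


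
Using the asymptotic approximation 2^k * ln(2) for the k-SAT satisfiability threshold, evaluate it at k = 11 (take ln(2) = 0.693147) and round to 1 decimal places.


Using the asymptotic formula: threshold ~ 2^k * ln(2).
2^11 = 2048.
2048 * 0.693147 = 1419.6.

1419.6


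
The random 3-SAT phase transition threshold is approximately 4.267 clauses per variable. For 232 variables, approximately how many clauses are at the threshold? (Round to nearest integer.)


The 3-SAT phase transition occurs at approximately 4.267 clauses per variable.
m = 4.267 * 232 = 989.944.
Rounded to nearest integer: 990.

990


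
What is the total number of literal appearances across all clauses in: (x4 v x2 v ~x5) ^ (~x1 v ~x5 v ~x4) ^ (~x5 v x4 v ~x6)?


Clause lengths: 3, 3, 3.
Sum = 3 + 3 + 3 = 9.

9


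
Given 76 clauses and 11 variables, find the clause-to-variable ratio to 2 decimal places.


Clause-to-variable ratio = clauses / variables.
76 / 11 = 6.91.

6.91


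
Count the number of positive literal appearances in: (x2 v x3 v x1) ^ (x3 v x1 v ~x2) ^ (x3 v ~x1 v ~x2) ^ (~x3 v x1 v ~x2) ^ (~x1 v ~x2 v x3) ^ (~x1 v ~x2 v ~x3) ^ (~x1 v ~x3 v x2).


Scan each clause for unnegated literals.
Clause 1: 3 positive; Clause 2: 2 positive; Clause 3: 1 positive; Clause 4: 1 positive; Clause 5: 1 positive; Clause 6: 0 positive; Clause 7: 1 positive.
Total positive literal occurrences = 9.

9


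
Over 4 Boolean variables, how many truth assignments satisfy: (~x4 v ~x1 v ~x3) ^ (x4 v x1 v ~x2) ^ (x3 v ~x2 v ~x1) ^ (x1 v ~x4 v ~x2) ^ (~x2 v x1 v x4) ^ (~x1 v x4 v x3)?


Enumerate all 16 truth assignments over 4 variables.
Test each against every clause.
Satisfying assignments found: 7.

7


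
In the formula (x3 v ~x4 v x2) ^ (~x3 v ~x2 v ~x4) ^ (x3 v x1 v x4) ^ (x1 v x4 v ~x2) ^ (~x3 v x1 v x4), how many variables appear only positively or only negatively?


A pure literal appears in only one polarity across all clauses.
Pure literals: x1 (positive only).
Count = 1.

1


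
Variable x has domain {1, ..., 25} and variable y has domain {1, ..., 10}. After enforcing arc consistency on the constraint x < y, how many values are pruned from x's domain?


For the constraint x < y, x needs a supporting value in y's domain.
x can be at most 9 (one less than y's maximum).
Valid x values from domain: 9 out of 25.
Pruned = 25 - 9 = 16.

16


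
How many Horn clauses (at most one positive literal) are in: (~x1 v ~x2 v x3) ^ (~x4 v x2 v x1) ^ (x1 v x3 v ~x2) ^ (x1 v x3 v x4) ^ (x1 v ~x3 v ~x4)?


A Horn clause has at most one positive literal.
Clause 1: 1 positive lit(s) -> Horn
Clause 2: 2 positive lit(s) -> not Horn
Clause 3: 2 positive lit(s) -> not Horn
Clause 4: 3 positive lit(s) -> not Horn
Clause 5: 1 positive lit(s) -> Horn
Total Horn clauses = 2.

2


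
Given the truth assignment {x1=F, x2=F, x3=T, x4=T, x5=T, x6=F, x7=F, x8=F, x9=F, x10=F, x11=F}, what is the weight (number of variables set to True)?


The weight is the number of variables assigned True.
True variables: x3, x4, x5.
Weight = 3.

3


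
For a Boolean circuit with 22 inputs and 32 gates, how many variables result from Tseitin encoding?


The Tseitin transformation introduces one auxiliary variable per gate.
Total variables = inputs + gates = 22 + 32 = 54.

54


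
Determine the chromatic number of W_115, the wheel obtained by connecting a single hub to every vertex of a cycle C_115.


W_115 consists of the cycle C_115 together with a hub vertex adjacent to every cycle vertex.
The cycle C_115 needs 3 colors (odd cycle -> 3).
The hub is adjacent to every cycle vertex, so it must receive a new color distinct from all of them.
Chromatic number = 3 + 1 = 4.

4


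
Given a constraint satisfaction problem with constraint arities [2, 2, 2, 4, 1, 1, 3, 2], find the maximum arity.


The arities are: 2, 2, 2, 4, 1, 1, 3, 2.
Scan for the maximum value.
Maximum arity = 4.

4


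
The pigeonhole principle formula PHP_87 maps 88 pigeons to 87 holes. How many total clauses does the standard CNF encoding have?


The PHP encoding has two parts:
1) At-least-one-hole clauses: 88 (one per pigeon, each with 87 literals).
2) At-most-one-pigeon-per-hole clauses: 87 holes * C(88,2) = 87 * 3828 = 333036.
Total clauses = 88 + 333036 = 333124.

333124


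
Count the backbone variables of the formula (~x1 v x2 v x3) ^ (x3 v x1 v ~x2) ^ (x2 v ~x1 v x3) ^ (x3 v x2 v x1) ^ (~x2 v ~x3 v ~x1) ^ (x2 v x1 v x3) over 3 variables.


Find all satisfying assignments: 4 model(s).
Check which variables have the same value in every model.
No variable is fixed across all models.
Backbone size = 0.

0


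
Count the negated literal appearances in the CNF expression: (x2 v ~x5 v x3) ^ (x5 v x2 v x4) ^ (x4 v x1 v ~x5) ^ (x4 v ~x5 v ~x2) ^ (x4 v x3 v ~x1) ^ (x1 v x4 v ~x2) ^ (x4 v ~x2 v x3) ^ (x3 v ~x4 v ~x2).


Scan each clause for negated literals.
Clause 1: 1 negative; Clause 2: 0 negative; Clause 3: 1 negative; Clause 4: 2 negative; Clause 5: 1 negative; Clause 6: 1 negative; Clause 7: 1 negative; Clause 8: 2 negative.
Total negative literal occurrences = 9.

9


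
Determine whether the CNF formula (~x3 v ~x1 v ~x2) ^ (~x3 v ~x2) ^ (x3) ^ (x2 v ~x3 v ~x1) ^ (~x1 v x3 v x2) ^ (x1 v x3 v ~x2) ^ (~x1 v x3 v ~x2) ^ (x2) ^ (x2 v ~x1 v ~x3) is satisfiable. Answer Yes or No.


Check all 8 possible truth assignments.
Number of satisfying assignments found: 0.
The formula is unsatisfiable.

No


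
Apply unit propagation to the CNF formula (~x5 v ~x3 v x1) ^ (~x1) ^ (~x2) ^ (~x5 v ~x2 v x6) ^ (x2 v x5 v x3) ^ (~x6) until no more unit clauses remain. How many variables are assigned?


Unit propagation repeatedly assigns the literal in any unit clause, then simplifies.
Assignments in order: x1 = F, x2 = F, x6 = F.
No further unit clauses remain.
Total variables assigned = 3.

3


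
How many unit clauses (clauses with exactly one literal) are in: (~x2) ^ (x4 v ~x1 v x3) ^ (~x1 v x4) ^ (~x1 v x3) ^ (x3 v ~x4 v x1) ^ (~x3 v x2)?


A unit clause contains exactly one literal.
Unit clauses found: (~x2).
Count = 1.

1


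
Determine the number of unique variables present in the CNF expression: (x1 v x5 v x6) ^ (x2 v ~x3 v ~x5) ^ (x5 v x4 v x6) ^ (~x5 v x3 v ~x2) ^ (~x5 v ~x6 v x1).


Identify each distinct variable in the formula.
Variables found: x1, x2, x3, x4, x5, x6.
Total distinct variables = 6.

6


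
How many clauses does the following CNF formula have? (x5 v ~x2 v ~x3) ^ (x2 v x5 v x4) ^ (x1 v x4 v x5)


Each group enclosed in parentheses joined by ^ is one clause.
Counting the conjuncts: 3 clauses.

3


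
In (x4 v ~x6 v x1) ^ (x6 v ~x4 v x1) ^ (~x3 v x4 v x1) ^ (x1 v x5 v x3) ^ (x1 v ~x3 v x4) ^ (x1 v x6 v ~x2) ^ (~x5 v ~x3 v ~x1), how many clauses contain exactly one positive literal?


A definite clause has exactly one positive literal.
Clause 1: 2 positive -> not definite
Clause 2: 2 positive -> not definite
Clause 3: 2 positive -> not definite
Clause 4: 3 positive -> not definite
Clause 5: 2 positive -> not definite
Clause 6: 2 positive -> not definite
Clause 7: 0 positive -> not definite
Definite clause count = 0.

0


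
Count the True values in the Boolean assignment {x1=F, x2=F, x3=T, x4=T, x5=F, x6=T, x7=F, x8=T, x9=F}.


The weight is the number of variables assigned True.
True variables: x3, x4, x6, x8.
Weight = 4.

4


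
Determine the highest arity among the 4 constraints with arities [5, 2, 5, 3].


The arities are: 5, 2, 5, 3.
Scan for the maximum value.
Maximum arity = 5.

5


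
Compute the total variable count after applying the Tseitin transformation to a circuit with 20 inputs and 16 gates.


The Tseitin transformation introduces one auxiliary variable per gate.
Total variables = inputs + gates = 20 + 16 = 36.

36


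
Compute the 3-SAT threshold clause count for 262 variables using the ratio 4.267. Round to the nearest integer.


The 3-SAT phase transition occurs at approximately 4.267 clauses per variable.
m = 4.267 * 262 = 1117.954.
Rounded to nearest integer: 1118.

1118


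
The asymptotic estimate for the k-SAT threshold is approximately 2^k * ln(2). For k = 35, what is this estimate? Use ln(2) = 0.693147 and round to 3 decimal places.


Using the asymptotic formula: threshold ~ 2^k * ln(2).
2^35 = 34359738368.
34359738368 * 0.693147 = 23816349570.564.

23816349570.564


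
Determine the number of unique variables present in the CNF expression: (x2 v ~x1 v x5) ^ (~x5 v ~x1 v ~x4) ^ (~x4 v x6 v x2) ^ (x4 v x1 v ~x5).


Identify each distinct variable in the formula.
Variables found: x1, x2, x4, x5, x6.
Total distinct variables = 5.

5


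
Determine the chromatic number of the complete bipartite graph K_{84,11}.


K_{84,11} is bipartite by definition: the two parts are independent sets, with every edge crossing between them.
Color all vertices in one part with color 1 and all vertices in the other part with color 2.
Since the graph has at least one edge, one color does not suffice.
Chromatic number = 2.

2


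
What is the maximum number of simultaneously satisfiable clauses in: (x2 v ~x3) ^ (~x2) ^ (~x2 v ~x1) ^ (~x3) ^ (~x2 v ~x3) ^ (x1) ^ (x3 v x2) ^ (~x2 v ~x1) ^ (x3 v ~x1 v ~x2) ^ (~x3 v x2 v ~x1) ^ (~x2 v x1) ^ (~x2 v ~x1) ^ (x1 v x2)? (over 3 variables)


Enumerate all 8 truth assignments.
For each, count how many of the 13 clauses are satisfied.
The formula is not fully satisfiable, so the maximum is below 13.
Maximum simultaneously satisfiable clauses = 12.

12


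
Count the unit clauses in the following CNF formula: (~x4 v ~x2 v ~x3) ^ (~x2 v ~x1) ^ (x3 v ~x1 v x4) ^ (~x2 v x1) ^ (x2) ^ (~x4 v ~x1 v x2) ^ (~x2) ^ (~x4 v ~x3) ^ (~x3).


A unit clause contains exactly one literal.
Unit clauses found: (x2), (~x2), (~x3).
Count = 3.

3


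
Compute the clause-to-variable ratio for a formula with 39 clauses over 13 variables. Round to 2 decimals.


Clause-to-variable ratio = clauses / variables.
39 / 13 = 3.0.

3.0


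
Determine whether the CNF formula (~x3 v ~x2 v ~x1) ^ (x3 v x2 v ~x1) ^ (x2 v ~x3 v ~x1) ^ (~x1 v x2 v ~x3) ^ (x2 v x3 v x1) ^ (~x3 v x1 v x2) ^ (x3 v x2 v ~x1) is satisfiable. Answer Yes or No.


Check all 8 possible truth assignments.
Number of satisfying assignments found: 3.
The formula is satisfiable.

Yes


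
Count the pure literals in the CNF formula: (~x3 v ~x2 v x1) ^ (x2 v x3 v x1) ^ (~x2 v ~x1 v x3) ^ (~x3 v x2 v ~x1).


A pure literal appears in only one polarity across all clauses.
No pure literals found.
Count = 0.

0


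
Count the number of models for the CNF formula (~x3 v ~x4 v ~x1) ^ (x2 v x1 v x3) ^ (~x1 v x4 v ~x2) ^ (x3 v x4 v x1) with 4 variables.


Enumerate all 16 truth assignments over 4 variables.
Test each against every clause.
Satisfying assignments found: 9.

9


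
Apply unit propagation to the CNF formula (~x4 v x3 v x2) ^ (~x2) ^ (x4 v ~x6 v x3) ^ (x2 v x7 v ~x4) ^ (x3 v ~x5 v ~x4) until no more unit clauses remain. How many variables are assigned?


Unit propagation repeatedly assigns the literal in any unit clause, then simplifies.
Assignments in order: x2 = F.
No further unit clauses remain.
Total variables assigned = 1.

1


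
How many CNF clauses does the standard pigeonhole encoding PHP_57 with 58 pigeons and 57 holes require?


The PHP encoding has two parts:
1) At-least-one-hole clauses: 58 (one per pigeon, each with 57 literals).
2) At-most-one-pigeon-per-hole clauses: 57 holes * C(58,2) = 57 * 1653 = 94221.
Total clauses = 58 + 94221 = 94279.

94279


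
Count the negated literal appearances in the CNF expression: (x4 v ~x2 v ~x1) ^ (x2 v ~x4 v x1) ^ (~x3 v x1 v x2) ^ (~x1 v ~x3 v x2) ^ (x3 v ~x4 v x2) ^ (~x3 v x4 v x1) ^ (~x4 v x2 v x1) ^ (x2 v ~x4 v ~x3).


Scan each clause for negated literals.
Clause 1: 2 negative; Clause 2: 1 negative; Clause 3: 1 negative; Clause 4: 2 negative; Clause 5: 1 negative; Clause 6: 1 negative; Clause 7: 1 negative; Clause 8: 2 negative.
Total negative literal occurrences = 11.

11


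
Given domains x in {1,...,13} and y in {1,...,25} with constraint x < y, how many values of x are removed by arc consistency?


For the constraint x < y, x needs a supporting value in y's domain.
x can be at most 24 (one less than y's maximum).
Valid x values from domain: 13 out of 13.
Pruned = 13 - 13 = 0.

0


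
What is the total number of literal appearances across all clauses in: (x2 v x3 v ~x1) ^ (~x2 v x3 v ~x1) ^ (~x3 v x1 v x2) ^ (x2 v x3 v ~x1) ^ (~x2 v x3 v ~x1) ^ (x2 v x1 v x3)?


Clause lengths: 3, 3, 3, 3, 3, 3.
Sum = 3 + 3 + 3 + 3 + 3 + 3 = 18.

18


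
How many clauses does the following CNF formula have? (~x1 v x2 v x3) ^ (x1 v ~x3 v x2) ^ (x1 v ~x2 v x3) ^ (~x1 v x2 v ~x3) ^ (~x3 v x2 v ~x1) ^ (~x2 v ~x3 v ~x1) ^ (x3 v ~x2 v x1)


Each group enclosed in parentheses joined by ^ is one clause.
Counting the conjuncts: 7 clauses.

7


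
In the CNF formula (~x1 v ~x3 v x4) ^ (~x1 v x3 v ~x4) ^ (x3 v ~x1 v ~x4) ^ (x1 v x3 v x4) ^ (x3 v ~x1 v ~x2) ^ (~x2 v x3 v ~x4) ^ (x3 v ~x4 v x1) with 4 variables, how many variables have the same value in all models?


Find all satisfying assignments: 7 model(s).
Check which variables have the same value in every model.
No variable is fixed across all models.
Backbone size = 0.

0


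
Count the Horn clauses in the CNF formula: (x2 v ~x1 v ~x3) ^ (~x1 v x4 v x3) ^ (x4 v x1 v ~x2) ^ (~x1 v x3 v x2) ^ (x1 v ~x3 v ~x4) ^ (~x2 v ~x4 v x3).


A Horn clause has at most one positive literal.
Clause 1: 1 positive lit(s) -> Horn
Clause 2: 2 positive lit(s) -> not Horn
Clause 3: 2 positive lit(s) -> not Horn
Clause 4: 2 positive lit(s) -> not Horn
Clause 5: 1 positive lit(s) -> Horn
Clause 6: 1 positive lit(s) -> Horn
Total Horn clauses = 3.

3


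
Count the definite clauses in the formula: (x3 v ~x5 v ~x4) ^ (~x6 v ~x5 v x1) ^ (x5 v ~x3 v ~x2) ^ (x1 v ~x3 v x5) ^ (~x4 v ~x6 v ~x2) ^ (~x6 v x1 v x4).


A definite clause has exactly one positive literal.
Clause 1: 1 positive -> definite
Clause 2: 1 positive -> definite
Clause 3: 1 positive -> definite
Clause 4: 2 positive -> not definite
Clause 5: 0 positive -> not definite
Clause 6: 2 positive -> not definite
Definite clause count = 3.

3


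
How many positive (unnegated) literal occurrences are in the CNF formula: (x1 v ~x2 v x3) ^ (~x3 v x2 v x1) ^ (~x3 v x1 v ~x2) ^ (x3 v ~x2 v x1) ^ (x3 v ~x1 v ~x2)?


Scan each clause for unnegated literals.
Clause 1: 2 positive; Clause 2: 2 positive; Clause 3: 1 positive; Clause 4: 2 positive; Clause 5: 1 positive.
Total positive literal occurrences = 8.

8


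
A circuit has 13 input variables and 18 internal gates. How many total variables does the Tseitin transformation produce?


The Tseitin transformation introduces one auxiliary variable per gate.
Total variables = inputs + gates = 13 + 18 = 31.

31


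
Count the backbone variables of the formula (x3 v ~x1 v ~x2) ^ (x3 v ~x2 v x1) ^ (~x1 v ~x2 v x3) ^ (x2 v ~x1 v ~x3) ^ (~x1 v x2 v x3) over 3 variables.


Find all satisfying assignments: 4 model(s).
Check which variables have the same value in every model.
No variable is fixed across all models.
Backbone size = 0.

0


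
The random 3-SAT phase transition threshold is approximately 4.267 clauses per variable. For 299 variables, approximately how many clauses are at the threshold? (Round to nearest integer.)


The 3-SAT phase transition occurs at approximately 4.267 clauses per variable.
m = 4.267 * 299 = 1275.833.
Rounded to nearest integer: 1276.

1276


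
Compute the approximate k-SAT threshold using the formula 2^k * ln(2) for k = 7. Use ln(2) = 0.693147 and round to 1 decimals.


Using the asymptotic formula: threshold ~ 2^k * ln(2).
2^7 = 128.
128 * 0.693147 = 88.7.

88.7


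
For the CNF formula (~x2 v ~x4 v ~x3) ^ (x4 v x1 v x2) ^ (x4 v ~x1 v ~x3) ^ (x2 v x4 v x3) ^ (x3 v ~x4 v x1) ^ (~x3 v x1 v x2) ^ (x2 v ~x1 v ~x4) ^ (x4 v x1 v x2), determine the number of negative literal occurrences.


Scan each clause for negated literals.
Clause 1: 3 negative; Clause 2: 0 negative; Clause 3: 2 negative; Clause 4: 0 negative; Clause 5: 1 negative; Clause 6: 1 negative; Clause 7: 2 negative; Clause 8: 0 negative.
Total negative literal occurrences = 9.

9


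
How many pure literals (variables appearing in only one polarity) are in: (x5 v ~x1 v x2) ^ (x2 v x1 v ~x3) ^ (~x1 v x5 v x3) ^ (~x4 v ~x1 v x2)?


A pure literal appears in only one polarity across all clauses.
Pure literals: x2 (positive only), x4 (negative only), x5 (positive only).
Count = 3.

3


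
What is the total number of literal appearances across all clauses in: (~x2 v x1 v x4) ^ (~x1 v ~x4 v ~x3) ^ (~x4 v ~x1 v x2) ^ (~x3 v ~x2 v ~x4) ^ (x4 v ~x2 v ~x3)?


Clause lengths: 3, 3, 3, 3, 3.
Sum = 3 + 3 + 3 + 3 + 3 = 15.

15


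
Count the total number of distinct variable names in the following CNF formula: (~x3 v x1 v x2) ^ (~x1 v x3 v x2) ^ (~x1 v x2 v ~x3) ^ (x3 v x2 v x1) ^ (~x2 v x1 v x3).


Identify each distinct variable in the formula.
Variables found: x1, x2, x3.
Total distinct variables = 3.

3


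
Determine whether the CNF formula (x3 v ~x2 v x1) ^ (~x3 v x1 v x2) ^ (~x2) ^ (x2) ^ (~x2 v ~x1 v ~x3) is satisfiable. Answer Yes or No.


Check all 8 possible truth assignments.
Number of satisfying assignments found: 0.
The formula is unsatisfiable.

No


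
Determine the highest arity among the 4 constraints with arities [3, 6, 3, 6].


The arities are: 3, 6, 3, 6.
Scan for the maximum value.
Maximum arity = 6.

6


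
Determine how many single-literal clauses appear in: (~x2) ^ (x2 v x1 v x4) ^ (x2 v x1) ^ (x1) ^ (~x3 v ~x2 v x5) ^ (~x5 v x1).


A unit clause contains exactly one literal.
Unit clauses found: (~x2), (x1).
Count = 2.

2


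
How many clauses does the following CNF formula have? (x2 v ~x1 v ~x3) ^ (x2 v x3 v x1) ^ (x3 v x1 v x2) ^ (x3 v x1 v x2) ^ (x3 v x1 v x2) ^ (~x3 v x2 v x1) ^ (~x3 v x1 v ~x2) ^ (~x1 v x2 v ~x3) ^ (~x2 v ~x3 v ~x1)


Each group enclosed in parentheses joined by ^ is one clause.
Counting the conjuncts: 9 clauses.

9


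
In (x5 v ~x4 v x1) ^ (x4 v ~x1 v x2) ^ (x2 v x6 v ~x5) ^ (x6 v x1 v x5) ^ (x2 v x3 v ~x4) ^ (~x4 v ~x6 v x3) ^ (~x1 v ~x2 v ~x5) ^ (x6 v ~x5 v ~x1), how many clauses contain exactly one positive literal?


A definite clause has exactly one positive literal.
Clause 1: 2 positive -> not definite
Clause 2: 2 positive -> not definite
Clause 3: 2 positive -> not definite
Clause 4: 3 positive -> not definite
Clause 5: 2 positive -> not definite
Clause 6: 1 positive -> definite
Clause 7: 0 positive -> not definite
Clause 8: 1 positive -> definite
Definite clause count = 2.

2


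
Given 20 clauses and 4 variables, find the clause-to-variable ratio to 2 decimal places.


Clause-to-variable ratio = clauses / variables.
20 / 4 = 5.0.

5.0


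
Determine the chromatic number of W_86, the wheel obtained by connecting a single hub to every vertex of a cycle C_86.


W_86 consists of the cycle C_86 together with a hub vertex adjacent to every cycle vertex.
The cycle C_86 needs 2 colors (even cycle -> 2).
The hub is adjacent to every cycle vertex, so it must receive a new color distinct from all of them.
Chromatic number = 2 + 1 = 3.

3


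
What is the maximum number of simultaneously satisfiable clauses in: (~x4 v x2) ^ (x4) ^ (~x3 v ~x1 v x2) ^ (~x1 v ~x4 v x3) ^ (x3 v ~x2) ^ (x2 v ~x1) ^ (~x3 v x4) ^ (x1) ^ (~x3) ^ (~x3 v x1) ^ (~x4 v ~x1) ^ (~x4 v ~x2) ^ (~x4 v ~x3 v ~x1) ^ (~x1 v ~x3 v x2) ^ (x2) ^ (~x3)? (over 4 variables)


Enumerate all 16 truth assignments.
For each, count how many of the 16 clauses are satisfied.
The formula is not fully satisfiable, so the maximum is below 16.
Maximum simultaneously satisfiable clauses = 14.

14


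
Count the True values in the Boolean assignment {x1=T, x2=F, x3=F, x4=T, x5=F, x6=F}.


The weight is the number of variables assigned True.
True variables: x1, x4.
Weight = 2.

2


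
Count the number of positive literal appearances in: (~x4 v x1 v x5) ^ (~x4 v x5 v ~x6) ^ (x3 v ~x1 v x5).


Scan each clause for unnegated literals.
Clause 1: 2 positive; Clause 2: 1 positive; Clause 3: 2 positive.
Total positive literal occurrences = 5.

5


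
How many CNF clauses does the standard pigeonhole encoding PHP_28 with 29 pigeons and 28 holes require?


The PHP encoding has two parts:
1) At-least-one-hole clauses: 29 (one per pigeon, each with 28 literals).
2) At-most-one-pigeon-per-hole clauses: 28 holes * C(29,2) = 28 * 406 = 11368.
Total clauses = 29 + 11368 = 11397.

11397


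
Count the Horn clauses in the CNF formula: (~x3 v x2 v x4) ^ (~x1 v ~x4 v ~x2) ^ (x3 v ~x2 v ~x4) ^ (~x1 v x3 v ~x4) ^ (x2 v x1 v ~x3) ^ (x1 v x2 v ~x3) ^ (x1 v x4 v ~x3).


A Horn clause has at most one positive literal.
Clause 1: 2 positive lit(s) -> not Horn
Clause 2: 0 positive lit(s) -> Horn
Clause 3: 1 positive lit(s) -> Horn
Clause 4: 1 positive lit(s) -> Horn
Clause 5: 2 positive lit(s) -> not Horn
Clause 6: 2 positive lit(s) -> not Horn
Clause 7: 2 positive lit(s) -> not Horn
Total Horn clauses = 3.

3


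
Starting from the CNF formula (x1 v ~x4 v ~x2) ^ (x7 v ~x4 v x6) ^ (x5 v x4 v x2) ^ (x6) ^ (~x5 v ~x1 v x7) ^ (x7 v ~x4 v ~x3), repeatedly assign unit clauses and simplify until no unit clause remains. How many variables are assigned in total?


Unit propagation repeatedly assigns the literal in any unit clause, then simplifies.
Assignments in order: x6 = T.
No further unit clauses remain.
Total variables assigned = 1.

1


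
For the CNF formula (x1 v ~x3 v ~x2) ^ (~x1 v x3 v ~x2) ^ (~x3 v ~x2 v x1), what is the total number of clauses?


Each group enclosed in parentheses joined by ^ is one clause.
Counting the conjuncts: 3 clauses.

3


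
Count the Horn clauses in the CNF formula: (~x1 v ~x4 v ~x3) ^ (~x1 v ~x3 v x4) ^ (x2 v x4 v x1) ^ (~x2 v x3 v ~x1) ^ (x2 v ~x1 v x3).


A Horn clause has at most one positive literal.
Clause 1: 0 positive lit(s) -> Horn
Clause 2: 1 positive lit(s) -> Horn
Clause 3: 3 positive lit(s) -> not Horn
Clause 4: 1 positive lit(s) -> Horn
Clause 5: 2 positive lit(s) -> not Horn
Total Horn clauses = 3.

3


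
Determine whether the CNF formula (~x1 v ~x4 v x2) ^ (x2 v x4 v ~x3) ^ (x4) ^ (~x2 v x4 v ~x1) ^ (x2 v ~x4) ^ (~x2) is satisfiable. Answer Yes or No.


Check all 16 possible truth assignments.
Number of satisfying assignments found: 0.
The formula is unsatisfiable.

No


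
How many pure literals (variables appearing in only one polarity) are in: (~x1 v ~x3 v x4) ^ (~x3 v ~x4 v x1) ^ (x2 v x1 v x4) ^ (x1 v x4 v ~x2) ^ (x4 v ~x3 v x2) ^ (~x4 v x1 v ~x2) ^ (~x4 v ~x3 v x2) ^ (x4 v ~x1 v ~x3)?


A pure literal appears in only one polarity across all clauses.
Pure literals: x3 (negative only).
Count = 1.

1


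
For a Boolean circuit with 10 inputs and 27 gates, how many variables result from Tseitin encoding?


The Tseitin transformation introduces one auxiliary variable per gate.
Total variables = inputs + gates = 10 + 27 = 37.

37


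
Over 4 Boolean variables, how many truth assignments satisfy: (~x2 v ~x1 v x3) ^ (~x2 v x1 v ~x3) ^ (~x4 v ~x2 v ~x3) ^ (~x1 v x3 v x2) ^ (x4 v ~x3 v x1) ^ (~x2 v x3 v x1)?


Enumerate all 16 truth assignments over 4 variables.
Test each against every clause.
Satisfying assignments found: 6.

6


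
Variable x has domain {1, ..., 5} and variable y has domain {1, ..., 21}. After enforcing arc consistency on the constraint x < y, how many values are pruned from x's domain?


For the constraint x < y, x needs a supporting value in y's domain.
x can be at most 20 (one less than y's maximum).
Valid x values from domain: 5 out of 5.
Pruned = 5 - 5 = 0.

0
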